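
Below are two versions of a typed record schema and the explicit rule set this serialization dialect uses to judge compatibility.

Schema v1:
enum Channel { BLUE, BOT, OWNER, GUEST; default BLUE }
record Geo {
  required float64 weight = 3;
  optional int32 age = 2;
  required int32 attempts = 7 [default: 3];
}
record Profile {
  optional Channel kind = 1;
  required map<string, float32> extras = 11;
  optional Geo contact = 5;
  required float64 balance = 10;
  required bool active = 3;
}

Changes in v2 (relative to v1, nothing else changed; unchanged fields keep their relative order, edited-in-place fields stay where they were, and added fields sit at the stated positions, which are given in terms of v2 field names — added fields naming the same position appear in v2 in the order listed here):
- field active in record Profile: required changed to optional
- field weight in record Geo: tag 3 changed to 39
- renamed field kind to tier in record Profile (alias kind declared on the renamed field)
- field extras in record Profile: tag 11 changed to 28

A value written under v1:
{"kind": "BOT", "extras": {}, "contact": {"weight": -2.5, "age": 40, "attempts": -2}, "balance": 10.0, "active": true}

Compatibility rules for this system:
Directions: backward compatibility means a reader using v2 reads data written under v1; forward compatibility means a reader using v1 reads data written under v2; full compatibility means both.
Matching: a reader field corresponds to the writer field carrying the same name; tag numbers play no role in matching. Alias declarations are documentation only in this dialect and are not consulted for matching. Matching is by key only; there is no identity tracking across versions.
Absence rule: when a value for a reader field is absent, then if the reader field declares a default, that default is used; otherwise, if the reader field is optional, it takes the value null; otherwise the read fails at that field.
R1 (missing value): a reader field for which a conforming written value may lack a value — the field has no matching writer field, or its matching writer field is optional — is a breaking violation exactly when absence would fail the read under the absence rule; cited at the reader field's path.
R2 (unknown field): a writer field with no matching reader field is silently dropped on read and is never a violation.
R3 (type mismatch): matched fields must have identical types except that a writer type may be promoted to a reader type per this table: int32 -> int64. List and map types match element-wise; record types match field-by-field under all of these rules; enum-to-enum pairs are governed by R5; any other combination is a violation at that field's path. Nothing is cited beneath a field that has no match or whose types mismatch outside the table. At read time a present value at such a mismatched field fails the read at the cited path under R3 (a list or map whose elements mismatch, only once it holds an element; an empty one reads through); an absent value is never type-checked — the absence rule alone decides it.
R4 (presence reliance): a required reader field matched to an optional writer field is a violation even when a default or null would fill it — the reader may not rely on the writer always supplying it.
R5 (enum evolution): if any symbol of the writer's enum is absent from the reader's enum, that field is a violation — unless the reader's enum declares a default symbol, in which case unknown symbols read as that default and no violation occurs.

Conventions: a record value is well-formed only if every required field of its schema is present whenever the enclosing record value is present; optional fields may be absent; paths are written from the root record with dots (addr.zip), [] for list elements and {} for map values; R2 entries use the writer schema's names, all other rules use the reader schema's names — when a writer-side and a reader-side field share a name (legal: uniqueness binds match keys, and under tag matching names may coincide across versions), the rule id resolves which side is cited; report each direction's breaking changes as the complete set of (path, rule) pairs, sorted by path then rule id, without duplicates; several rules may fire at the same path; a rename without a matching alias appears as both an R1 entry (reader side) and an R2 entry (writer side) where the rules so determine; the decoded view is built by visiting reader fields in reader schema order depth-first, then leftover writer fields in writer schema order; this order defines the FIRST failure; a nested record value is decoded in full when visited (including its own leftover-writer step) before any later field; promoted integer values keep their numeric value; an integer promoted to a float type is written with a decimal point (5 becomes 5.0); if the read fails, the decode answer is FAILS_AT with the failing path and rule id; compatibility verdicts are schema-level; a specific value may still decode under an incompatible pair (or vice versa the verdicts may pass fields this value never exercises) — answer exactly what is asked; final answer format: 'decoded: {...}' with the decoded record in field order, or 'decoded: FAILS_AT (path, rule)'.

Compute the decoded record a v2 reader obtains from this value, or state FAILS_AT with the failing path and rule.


each type pair in Profile: writer, then reader
decode (reader v2):
  tier := null (absent, optional -> null)
  extras := {}
  contact.weight := -2.5
  contact.age := 40
  contact.attempts := -2
  balance := 10.0
  active := true
  writer kind: unknown -> dropped
  => decoded: {"tier": null, "extras": {}, "contact": {"weight": -2.5, "age": 40, "attempts": -2}, "balance": 10.0, "active": true}
ruling out the remaining Profile differences:
  field active in record Profile: required changed to optional -> schema-level compatibility only; this Profile value's decode is unchanged
  field weight in record Geo: tag 3 changed to 39 -> no rule fires on it and the decoded Profile view is identical with or without it
  field extras in record Profile: tag 11 changed to 28 -> no rule fires on it and the decoded Profile view is identical with or without it

decoded: {"tier": null, "extras": {}, "contact": {"weight": -2.5, "age": 40, "attempts": -2}, "balance": 10.0, "active": true}


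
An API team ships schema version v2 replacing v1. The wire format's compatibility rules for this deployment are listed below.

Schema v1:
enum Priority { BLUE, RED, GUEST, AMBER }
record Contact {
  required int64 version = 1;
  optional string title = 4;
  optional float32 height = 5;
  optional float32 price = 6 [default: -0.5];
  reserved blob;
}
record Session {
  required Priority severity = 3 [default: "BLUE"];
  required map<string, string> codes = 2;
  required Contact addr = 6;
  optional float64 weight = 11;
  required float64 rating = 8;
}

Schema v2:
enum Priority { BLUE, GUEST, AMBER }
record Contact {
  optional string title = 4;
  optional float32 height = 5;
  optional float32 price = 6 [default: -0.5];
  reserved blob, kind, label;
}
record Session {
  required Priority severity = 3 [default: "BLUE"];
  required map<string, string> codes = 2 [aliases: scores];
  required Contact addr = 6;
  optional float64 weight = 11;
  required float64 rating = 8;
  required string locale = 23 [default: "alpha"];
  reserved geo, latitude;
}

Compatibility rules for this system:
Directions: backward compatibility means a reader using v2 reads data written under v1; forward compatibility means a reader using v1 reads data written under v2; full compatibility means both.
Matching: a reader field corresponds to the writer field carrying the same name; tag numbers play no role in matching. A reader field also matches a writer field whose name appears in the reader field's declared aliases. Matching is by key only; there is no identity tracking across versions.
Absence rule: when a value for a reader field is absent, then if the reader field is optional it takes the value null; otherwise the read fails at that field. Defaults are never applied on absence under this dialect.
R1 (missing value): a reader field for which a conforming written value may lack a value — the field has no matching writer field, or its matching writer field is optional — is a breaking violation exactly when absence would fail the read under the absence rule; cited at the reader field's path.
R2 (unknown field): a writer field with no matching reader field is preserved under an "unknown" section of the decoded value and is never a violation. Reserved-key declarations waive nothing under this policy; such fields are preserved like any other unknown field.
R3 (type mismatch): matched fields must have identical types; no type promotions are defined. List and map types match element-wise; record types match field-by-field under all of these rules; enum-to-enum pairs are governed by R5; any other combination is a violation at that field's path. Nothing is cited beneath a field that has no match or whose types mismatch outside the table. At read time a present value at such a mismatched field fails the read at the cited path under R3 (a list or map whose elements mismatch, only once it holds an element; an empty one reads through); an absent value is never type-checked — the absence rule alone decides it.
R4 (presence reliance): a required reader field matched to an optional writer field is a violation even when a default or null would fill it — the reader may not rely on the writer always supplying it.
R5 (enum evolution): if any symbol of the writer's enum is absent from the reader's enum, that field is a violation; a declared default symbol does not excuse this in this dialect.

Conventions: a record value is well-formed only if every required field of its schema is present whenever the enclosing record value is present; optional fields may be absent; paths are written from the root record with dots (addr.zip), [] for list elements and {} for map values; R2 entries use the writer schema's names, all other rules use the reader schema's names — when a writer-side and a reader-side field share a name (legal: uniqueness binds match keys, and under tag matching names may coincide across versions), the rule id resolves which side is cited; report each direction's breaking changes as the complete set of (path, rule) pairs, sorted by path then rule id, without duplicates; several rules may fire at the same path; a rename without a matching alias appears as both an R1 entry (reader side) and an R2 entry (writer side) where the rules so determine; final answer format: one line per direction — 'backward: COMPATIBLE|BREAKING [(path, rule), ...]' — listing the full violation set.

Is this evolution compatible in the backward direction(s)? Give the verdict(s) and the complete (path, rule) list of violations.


in Session below, arrows point writer -> reader
backward for Session (reader v2, writer v1):
  severity <- severity (Priority -> Priority, writer required)
  codes <- codes (map<string, string> -> map<string, string>, writer required)
  addr <- addr (Contact -> Contact, writer required)
  weight <- weight (float64 -> float64, writer optional)
  rating <- rating (float64 -> float64, writer required)
  no writer field matches reader locale
  addr.title <- addr.title (string -> string, writer optional)
  addr.height <- addr.height (float32 -> float32, writer optional)
  addr.price <- addr.price (float32 -> float32, writer optional)
  writer field addr.version has no reader counterpart
  breaking: (locale, R1)
  breaking: (severity, R5)
  => backward verdict for Session: BREAKING, 2 violation(s)
the other Session changes do not affect what is asked:
  removed field version from record Contact -> matters only for Session's forward compatibility — outside the asked direction

backward: BREAKING [(locale, R1), (severity, R5)]


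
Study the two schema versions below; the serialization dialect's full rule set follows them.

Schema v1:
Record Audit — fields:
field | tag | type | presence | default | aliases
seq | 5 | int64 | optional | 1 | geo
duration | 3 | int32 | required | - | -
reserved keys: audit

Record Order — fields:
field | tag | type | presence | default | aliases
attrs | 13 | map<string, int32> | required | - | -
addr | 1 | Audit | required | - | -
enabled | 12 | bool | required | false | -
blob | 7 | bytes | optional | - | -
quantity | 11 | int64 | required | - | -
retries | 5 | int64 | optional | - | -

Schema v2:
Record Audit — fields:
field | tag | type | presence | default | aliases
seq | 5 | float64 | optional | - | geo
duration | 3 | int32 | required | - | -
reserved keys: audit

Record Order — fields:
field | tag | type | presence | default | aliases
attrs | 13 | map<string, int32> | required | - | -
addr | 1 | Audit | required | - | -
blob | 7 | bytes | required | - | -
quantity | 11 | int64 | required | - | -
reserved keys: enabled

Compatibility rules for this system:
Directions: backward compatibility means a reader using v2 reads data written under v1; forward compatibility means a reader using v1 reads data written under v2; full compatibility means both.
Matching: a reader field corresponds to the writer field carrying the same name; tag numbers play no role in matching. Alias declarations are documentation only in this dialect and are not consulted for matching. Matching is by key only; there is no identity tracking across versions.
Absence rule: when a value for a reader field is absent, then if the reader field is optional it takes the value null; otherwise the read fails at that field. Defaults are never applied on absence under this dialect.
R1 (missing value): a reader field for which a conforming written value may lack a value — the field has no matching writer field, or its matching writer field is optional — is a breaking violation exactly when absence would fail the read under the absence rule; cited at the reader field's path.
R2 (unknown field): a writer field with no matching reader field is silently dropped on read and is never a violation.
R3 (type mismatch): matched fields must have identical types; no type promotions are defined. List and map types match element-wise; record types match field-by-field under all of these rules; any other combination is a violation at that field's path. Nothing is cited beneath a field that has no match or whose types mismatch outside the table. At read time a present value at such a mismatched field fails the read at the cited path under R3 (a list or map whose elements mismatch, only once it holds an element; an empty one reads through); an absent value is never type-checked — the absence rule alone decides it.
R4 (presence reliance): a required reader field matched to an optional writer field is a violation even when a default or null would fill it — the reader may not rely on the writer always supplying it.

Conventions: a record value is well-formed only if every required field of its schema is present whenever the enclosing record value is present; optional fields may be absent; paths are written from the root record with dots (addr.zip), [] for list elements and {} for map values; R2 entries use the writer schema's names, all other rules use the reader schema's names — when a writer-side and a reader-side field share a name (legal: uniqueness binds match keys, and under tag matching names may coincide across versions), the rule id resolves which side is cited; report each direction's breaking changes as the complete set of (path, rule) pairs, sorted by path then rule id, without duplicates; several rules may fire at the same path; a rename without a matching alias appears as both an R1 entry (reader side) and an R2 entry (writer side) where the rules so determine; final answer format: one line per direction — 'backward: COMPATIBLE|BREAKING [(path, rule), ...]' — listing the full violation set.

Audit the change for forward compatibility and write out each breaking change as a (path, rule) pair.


forward: BREAKING [(addr.seq, R3), (enabled, R1)]

arrows below run writer -> reader for Order
forward analysis of Order with v1 as reader and v2 as writer:
  map<string, int32> -> map<string, int32>, writer required: attrs aligns to attrs
  Audit -> Audit, writer required: addr aligns to addr
  enabled has no writer counterpart
  bytes -> bytes, writer required: blob aligns to blob
  int64 -> int64, writer required: quantity aligns to quantity
  retries has no writer counterpart
  float64 -> int64, writer optional: addr.seq aligns to addr.seq
  int32 -> int32, writer required: addr.duration aligns to addr.duration
  R3 fires at addr.seq
  R1 fires at enabled
  => forward verdict for Order: BREAKING, 2 violation(s)
checking off the Order differences that do not matter here:
  removed field retries from record Order -> fires no rule on Order, leaving the asked answer as it is
  field blob in record Order: optional changed to required -> affects backward compatibility only, which is not asked


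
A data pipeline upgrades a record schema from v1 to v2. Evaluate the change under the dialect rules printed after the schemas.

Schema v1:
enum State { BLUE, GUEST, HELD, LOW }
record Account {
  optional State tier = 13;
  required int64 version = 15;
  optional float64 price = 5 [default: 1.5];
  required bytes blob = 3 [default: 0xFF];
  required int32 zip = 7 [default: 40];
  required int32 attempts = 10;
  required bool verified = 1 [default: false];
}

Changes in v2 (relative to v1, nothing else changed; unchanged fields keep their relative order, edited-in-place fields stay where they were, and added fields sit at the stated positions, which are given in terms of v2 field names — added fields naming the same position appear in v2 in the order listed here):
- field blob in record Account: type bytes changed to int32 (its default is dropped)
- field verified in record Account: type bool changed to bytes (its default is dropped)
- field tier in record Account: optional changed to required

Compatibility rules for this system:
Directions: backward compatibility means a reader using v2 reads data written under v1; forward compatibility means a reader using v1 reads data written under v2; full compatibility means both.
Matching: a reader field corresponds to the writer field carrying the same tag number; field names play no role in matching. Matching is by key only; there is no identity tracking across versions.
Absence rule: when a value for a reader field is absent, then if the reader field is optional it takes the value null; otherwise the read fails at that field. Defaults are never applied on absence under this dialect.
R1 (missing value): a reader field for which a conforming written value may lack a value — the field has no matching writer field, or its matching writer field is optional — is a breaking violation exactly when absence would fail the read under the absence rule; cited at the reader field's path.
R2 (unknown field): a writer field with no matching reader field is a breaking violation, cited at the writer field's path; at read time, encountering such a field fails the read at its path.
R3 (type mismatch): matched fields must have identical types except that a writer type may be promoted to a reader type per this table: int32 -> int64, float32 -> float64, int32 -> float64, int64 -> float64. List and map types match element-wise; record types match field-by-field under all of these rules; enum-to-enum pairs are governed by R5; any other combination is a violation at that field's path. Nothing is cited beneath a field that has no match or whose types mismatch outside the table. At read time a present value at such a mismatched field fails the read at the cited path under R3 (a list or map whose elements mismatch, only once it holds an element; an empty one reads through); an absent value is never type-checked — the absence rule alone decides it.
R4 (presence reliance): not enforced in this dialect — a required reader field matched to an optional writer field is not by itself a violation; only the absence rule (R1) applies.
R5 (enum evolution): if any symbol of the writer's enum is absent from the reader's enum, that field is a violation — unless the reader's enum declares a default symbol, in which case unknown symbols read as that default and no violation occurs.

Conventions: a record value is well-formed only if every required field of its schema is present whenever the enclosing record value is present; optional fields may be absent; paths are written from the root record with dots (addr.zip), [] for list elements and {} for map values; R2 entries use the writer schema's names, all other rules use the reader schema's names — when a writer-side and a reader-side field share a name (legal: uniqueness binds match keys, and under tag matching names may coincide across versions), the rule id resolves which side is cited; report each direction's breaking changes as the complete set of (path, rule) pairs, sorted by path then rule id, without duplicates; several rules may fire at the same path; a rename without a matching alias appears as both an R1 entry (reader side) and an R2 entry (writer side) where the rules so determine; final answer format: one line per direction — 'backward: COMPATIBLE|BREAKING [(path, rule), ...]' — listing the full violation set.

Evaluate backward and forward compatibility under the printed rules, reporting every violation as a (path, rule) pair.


the writer's type comes first in each Account pair
checking backward for Account: reader v2 against writer v1:
  State -> State, writer optional: tier aligns to tier
  int64 -> int64, writer required: version aligns to version
  float64 -> float64, writer optional: price aligns to price
  bytes -> int32, writer required: blob aligns to blob
  int32 -> int32, writer required: zip aligns to zip
  int32 -> int32, writer required: attempts aligns to attempts
  bool -> bytes, writer required: verified aligns to verified
  breaking: (blob, R3)
  breaking: (tier, R1)
  breaking: (verified, R3)
  => backward verdict for Account: BREAKING, 3 violation(s)
checking forward for Account: reader v1 against writer v2:
  State -> State, writer required: tier aligns to tier
  int64 -> int64, writer required: version aligns to version
  float64 -> float64, writer optional: price aligns to price
  int32 -> bytes, writer required: blob aligns to blob
  int32 -> int32, writer required: zip aligns to zip
  int32 -> int32, writer required: attempts aligns to attempts
  bytes -> bool, writer required: verified aligns to verified
  breaking: (blob, R3)
  breaking: (verified, R3)
  => forward verdict for Account: BREAKING, 2 violation(s)

backward: BREAKING [(blob, R3), (tier, R1), (verified, R3)]; forward: BREAKING [(blob, R3), (verified, R3)]


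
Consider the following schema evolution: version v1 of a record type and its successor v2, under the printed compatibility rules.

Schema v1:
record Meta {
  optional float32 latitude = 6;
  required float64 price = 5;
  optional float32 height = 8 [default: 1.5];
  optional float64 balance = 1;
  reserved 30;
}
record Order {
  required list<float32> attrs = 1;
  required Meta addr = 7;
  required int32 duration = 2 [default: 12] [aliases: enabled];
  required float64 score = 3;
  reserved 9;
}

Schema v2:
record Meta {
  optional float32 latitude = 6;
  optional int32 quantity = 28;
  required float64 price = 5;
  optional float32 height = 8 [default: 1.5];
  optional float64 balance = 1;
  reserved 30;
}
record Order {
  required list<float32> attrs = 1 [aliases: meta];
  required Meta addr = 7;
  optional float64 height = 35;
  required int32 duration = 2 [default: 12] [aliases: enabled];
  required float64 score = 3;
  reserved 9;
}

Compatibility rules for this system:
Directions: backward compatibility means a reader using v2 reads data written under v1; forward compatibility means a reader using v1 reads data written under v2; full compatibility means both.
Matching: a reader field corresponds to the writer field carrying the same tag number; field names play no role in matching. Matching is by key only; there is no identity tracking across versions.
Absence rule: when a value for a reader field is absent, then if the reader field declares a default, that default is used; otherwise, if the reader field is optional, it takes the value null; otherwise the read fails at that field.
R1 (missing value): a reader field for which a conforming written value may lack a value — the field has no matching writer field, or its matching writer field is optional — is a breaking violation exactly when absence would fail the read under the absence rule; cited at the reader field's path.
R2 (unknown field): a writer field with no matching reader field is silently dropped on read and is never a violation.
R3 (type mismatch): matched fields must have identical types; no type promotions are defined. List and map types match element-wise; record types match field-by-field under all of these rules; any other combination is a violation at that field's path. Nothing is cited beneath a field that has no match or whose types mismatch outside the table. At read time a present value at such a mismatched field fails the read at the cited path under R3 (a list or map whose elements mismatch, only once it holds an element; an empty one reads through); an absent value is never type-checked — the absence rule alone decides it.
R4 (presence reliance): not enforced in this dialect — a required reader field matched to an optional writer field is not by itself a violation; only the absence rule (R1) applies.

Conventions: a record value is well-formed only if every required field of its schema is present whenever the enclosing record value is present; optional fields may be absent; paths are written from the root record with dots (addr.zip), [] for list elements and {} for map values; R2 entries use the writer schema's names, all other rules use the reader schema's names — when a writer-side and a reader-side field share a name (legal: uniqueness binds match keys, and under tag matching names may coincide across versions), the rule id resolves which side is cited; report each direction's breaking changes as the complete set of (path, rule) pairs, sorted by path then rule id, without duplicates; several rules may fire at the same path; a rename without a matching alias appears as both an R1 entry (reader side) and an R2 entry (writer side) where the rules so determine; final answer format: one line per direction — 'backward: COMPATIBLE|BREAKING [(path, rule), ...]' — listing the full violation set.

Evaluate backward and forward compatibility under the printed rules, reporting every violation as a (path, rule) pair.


in Order below, arrows point writer -> reader
backward pass over Order, reader schema v2, writer schema v1:
  attrs <- attrs (list<float32> -> list<float32>, writer required)
  addr <- addr (Meta -> Meta, writer required)
  height: no writer match
  duration <- duration (int32 -> int32, writer required)
  score <- score (float64 -> float64, writer required)
  addr.latitude <- addr.latitude (float32 -> float32, writer optional)
  addr.quantity: no writer match
  addr.price <- addr.price (float64 -> float64, writer required)
  addr.height <- addr.height (float32 -> float32, writer optional)
  addr.balance <- addr.balance (float64 -> float64, writer optional)
  => no violations; backward on Order: COMPATIBLE
forward pass over Order, reader schema v1, writer schema v2:
  attrs <- attrs (list<float32> -> list<float32>, writer required)
  addr <- addr (Meta -> Meta, writer required)
  duration <- duration (int32 -> int32, writer required)
  score <- score (float64 -> float64, writer required)
  leftover writer field: height
  addr.latitude <- addr.latitude (float32 -> float32, writer optional)
  addr.price <- addr.price (float64 -> float64, writer required)
  addr.height <- addr.height (float32 -> float32, writer optional)
  addr.balance <- addr.balance (float64 -> float64, writer optional)
  leftover writer field: addr.quantity
  => no violations; forward on Order: COMPATIBLE

backward: COMPATIBLE []; forward: COMPATIBLE []


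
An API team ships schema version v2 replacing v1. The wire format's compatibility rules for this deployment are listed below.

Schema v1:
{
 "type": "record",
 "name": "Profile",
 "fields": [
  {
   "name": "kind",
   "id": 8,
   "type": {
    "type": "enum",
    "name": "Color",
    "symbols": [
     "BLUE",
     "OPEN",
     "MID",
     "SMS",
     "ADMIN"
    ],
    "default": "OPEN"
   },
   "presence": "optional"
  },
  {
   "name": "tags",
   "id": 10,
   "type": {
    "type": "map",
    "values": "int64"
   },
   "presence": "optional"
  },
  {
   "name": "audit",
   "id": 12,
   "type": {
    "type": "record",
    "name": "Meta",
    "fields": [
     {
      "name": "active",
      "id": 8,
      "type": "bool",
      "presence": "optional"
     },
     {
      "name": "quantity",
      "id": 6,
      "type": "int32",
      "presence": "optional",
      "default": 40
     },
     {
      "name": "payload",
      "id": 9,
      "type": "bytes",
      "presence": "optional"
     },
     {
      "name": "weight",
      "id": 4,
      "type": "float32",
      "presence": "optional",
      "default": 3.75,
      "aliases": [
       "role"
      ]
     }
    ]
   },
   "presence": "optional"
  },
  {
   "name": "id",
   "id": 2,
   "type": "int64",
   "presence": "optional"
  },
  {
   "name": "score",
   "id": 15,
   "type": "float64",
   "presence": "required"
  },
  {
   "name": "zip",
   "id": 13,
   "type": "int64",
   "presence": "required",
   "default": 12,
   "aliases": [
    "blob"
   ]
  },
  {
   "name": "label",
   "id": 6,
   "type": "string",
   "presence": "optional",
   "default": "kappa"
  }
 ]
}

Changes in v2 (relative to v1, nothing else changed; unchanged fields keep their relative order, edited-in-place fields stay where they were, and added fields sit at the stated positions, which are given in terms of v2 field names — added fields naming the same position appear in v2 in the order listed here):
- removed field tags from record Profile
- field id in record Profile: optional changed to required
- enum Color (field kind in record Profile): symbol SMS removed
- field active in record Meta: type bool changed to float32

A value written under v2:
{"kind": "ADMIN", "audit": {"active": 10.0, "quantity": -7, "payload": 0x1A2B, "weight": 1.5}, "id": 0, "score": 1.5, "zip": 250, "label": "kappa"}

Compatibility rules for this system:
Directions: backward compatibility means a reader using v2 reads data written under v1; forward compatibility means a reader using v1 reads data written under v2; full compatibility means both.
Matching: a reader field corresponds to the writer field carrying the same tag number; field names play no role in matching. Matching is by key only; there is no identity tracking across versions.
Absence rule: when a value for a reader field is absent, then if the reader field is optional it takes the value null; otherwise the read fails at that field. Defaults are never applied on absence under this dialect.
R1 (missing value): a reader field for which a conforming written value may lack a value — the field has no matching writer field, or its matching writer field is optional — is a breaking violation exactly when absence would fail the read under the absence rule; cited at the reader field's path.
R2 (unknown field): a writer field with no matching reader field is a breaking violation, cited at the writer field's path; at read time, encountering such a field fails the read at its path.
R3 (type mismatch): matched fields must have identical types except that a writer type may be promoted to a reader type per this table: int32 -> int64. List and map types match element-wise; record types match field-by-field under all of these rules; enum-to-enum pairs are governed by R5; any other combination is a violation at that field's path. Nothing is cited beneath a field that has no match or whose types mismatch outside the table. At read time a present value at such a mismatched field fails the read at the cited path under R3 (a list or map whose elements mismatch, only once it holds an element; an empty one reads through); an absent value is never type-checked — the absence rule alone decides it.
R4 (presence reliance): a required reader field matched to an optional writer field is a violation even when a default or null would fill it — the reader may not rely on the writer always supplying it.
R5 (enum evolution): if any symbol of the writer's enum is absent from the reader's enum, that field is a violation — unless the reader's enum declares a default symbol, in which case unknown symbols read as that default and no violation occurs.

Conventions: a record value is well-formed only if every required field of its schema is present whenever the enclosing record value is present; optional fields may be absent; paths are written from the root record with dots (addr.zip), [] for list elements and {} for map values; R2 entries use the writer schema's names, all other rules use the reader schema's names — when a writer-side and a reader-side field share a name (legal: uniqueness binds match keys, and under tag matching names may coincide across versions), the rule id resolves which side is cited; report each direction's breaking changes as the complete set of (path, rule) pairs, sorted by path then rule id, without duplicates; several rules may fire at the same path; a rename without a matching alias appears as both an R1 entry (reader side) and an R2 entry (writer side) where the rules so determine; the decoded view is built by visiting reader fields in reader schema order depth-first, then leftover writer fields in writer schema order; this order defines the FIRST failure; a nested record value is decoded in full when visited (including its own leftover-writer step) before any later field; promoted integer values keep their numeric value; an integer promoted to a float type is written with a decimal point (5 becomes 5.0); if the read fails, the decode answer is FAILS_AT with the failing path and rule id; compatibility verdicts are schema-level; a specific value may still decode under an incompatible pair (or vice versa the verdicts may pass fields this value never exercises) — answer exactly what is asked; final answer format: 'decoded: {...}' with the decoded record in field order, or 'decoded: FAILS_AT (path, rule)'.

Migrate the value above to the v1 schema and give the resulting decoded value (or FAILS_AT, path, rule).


each type pair in Profile: writer, then reader
decoding the Profile value with the v1 reader:
  kind := "ADMIN"
  tags := null (absent, optional -> null)
  read fails at audit.active under R3
  => FAILS_AT (audit.active, R3)
the rest of the Profile diff is inert for this question:
  removed field tags from record Profile -> affects the rule determinations only; this particular Profile value decodes identically
  field id in record Profile: optional changed to required -> affects the rule determinations only; this particular Profile value decodes identically
  enum Color (field kind in record Profile): symbol SMS removed -> triggers nothing under the printed rules; the Profile answer is the same either way

decoded: FAILS_AT (audit.active, R3)


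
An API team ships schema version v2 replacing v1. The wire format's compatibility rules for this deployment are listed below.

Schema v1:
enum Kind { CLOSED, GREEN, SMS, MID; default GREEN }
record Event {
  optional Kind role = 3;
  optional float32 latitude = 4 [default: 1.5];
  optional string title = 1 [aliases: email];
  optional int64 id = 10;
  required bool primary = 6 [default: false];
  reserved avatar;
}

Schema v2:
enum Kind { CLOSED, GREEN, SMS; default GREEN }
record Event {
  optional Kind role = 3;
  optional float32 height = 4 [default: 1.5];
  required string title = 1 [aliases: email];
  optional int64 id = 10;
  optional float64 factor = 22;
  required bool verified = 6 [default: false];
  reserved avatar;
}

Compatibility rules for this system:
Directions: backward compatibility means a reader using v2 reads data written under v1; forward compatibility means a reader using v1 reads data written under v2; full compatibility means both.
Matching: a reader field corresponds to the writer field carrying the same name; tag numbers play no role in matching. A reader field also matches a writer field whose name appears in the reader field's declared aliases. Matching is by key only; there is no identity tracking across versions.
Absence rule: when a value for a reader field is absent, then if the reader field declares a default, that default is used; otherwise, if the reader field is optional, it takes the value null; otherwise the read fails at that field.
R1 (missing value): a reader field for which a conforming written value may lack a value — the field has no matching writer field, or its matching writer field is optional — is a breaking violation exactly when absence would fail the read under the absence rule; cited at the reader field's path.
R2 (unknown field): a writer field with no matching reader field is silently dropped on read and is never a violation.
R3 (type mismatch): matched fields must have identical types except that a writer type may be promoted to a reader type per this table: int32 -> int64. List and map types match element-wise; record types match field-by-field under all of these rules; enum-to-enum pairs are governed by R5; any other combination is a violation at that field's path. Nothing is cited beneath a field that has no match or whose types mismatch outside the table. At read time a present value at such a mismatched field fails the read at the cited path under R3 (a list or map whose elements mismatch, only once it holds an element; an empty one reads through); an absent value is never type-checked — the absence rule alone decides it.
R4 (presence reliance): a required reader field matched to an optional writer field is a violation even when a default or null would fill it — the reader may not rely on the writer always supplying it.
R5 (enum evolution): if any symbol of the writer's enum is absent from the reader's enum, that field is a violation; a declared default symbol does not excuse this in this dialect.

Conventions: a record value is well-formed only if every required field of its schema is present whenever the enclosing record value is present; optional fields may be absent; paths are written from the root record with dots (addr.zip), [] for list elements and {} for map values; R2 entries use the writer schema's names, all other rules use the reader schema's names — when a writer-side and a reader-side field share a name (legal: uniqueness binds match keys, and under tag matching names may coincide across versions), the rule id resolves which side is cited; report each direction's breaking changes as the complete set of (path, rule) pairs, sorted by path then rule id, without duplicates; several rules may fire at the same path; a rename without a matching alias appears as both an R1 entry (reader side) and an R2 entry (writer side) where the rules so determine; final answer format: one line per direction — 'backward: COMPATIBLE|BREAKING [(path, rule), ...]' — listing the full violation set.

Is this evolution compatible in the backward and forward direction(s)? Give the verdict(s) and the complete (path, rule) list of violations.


backward: BREAKING [(role, R5), (title, R1), (title, R4)]; forward: COMPATIBLE []

each type pair in Event: writer, then reader
backward analysis of Event with v2 as reader and v1 as writer:
  role: paired with writer role (Kind -> Kind; writer optional)
  height has no writer counterpart
  title: paired with writer title (string -> string; writer optional)
  id: paired with writer id (int64 -> int64; writer optional)
  factor has no writer counterpart
  verified has no writer counterpart
  latitude (writer side), unknown to reader
  primary (writer side), unknown to reader
  rule R5 violated at role
  rule R1 violated at title
  rule R4 violated at title
  backward on Event therefore BREAKING (3)
forward analysis of Event with v1 as reader and v2 as writer:
  role: paired with writer role (Kind -> Kind; writer optional)
  latitude has no writer counterpart
  title: paired with writer title (string -> string; writer required)
  id: paired with writer id (int64 -> int64; writer optional)
  primary has no writer counterpart
  height (writer side), unknown to reader
  factor (writer side), unknown to reader
  verified (writer side), unknown to reader
  nothing fires on Event: forward is COMPATIBLE
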